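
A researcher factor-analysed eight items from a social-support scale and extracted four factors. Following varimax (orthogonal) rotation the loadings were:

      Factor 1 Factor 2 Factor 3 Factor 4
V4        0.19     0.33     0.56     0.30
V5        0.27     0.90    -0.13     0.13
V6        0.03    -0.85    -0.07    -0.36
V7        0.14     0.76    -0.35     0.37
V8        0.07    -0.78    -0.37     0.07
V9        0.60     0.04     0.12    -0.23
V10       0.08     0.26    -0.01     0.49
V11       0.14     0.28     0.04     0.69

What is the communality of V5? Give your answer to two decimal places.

0.92

h² = 0.27² + 0.90² + (-0.13)² + 0.13² = 0.0729 + 0.8100 + 0.0169 + 0.0169 = 0.9167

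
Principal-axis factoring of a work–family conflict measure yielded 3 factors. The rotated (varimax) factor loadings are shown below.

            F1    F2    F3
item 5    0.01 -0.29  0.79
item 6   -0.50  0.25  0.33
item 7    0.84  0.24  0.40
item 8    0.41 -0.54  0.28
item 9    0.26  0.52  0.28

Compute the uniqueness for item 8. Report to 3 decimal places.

0.462

h² = 0.41² + (-0.54)² + 0.28² = 0.1681 + 0.2916 + 0.0784 = 0.5381
Uniqueness u² = 1 − h² = 1 − 0.5381 = 0.4619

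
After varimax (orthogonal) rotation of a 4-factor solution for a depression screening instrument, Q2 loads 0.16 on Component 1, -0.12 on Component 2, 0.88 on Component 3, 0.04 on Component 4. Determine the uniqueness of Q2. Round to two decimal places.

0.18

h² = 0.16² + (-0.12)² + 0.88² + 0.04² = 0.0256 + 0.0144 + 0.7744 + 0.0016 = 0.8160
Uniqueness u² = 1 − h² = 1 − 0.8160 = 0.1840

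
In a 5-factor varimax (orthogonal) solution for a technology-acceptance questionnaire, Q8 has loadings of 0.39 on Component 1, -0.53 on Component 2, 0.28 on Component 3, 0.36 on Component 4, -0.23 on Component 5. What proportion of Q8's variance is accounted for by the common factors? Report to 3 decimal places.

0.694

h² = 0.39² + (-0.53)² + 0.28² + 0.36² + (-0.23)² = 0.1521 + 0.2809 + 0.0784 + 0.1296 + 0.0529 = 0.6939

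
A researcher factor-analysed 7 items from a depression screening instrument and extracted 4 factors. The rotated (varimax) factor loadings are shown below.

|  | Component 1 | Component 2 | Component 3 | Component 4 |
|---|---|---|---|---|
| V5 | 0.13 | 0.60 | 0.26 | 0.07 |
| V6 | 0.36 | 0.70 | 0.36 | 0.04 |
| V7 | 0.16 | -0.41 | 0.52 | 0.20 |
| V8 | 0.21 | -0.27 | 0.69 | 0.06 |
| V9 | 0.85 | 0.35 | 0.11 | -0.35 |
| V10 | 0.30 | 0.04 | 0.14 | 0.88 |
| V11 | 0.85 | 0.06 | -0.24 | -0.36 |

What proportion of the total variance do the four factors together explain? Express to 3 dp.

0.726

Communalities: 0.4494, 0.7508, 0.5041, 0.5967, 0.9796, 0.8856, 0.9133; Σh² = 5.0795.
Total variance with 7 standardized items is 7, so the solution explains 5.0795/7 = 0.7256.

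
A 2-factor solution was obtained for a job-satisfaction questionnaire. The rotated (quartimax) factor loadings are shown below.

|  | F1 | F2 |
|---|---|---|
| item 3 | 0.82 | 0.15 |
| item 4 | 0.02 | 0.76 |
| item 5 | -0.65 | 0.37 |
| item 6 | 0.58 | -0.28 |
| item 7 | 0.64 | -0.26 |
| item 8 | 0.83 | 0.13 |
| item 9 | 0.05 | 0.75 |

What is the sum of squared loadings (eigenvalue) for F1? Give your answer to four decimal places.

SS loadings for F1 = 0.82² + 0.02² + (-0.65)² + 0.58² + 0.64² + 0.83² + 0.05² = 0.6724 + 0.0004 + 0.4225 + 0.3364 + 0.4096 + 0.6889 + 0.0025 = 2.5327

2.5327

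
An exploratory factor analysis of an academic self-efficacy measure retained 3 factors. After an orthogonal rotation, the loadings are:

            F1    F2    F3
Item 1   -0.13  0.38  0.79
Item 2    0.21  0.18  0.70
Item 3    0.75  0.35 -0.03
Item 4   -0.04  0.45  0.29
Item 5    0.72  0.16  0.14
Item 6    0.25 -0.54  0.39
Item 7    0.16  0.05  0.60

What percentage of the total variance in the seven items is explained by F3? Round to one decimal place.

24.7%

SS loadings for F3 = 0.79² + 0.70² + (-0.03)² + 0.29² + 0.14² + 0.39² + 0.60² = 1.7308
With 7 standardized items, total variance = 7. Proportion = 1.7308/7 = 0.2473 → 24.73%.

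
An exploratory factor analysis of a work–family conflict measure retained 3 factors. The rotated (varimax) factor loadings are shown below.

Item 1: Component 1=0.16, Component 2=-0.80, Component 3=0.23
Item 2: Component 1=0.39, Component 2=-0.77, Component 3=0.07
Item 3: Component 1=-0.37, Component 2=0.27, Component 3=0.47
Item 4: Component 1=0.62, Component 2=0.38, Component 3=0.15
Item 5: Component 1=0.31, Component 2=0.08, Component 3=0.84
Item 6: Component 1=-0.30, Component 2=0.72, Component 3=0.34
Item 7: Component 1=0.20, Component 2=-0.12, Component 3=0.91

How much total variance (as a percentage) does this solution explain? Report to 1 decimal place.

69.5%

Communalities: 0.7185, 0.7499, 0.4307, 0.5513, 0.8081, 0.7240, 0.8825; Σh² = 4.8650.
Total variance with 7 standardized items is 7, so the solution explains 4.8650/7 = 0.6950 = 69.50%.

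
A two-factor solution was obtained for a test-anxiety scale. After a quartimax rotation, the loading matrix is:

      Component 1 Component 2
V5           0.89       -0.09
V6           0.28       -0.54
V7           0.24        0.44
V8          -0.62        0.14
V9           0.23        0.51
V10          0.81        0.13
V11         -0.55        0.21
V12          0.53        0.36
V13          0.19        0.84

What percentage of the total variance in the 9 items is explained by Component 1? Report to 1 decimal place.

SS loadings for Component 1 = 0.89² + 0.28² + 0.24² + (-0.62)² + 0.23² + 0.81² + (-0.55)² + 0.53² + 0.19² = 2.6410
With 9 standardized items, total variance = 9. Proportion = 2.6410/9 = 0.2934 → 29.34%.

29.3%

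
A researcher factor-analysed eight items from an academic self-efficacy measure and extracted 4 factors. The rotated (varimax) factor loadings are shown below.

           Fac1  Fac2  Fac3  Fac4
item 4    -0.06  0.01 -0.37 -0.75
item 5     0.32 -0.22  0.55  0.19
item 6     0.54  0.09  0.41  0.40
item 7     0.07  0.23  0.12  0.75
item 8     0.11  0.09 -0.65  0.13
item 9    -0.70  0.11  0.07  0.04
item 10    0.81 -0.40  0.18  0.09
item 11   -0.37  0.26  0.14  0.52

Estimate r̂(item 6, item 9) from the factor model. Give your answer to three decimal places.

r̂ = Σ λ_i·λ_j across factors = (0.54)(-0.70) + (0.09)(0.11) + (0.41)(0.07) + (0.40)(0.04)
  = -0.3780 +0.0099 +0.0287 +0.0160 = -0.3234

-0.323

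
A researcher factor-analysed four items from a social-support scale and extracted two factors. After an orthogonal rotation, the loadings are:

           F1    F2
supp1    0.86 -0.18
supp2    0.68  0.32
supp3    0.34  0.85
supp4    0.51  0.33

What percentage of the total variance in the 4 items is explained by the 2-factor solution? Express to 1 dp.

SS loadings by factor: 1.5777, 0.9662; total = 2.5439.
Total variance with 4 standardized items is 4, so the solution explains 2.5439/4 = 0.6360 = 63.60%.

63.6%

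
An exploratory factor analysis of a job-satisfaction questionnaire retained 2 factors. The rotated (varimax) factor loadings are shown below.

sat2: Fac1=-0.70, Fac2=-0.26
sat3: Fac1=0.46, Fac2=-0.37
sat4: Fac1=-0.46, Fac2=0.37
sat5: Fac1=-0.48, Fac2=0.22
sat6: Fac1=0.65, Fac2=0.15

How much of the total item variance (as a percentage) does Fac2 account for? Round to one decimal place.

8.2%

SS loadings for Fac2 = (-0.26)² + (-0.37)² + 0.37² + 0.22² + 0.15² = 0.4123
With 5 standardized items, total variance = 5. Proportion = 0.4123/5 = 0.0825 → 8.25%.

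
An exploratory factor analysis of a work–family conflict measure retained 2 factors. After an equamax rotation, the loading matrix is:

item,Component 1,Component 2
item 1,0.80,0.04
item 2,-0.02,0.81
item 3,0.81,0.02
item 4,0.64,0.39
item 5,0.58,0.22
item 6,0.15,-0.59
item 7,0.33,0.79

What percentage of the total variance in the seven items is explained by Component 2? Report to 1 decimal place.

26.2%

SS loadings for Component 2 = 0.04² + 0.81² + 0.02² + 0.39² + 0.22² + (-0.59)² + 0.79² = 1.8308
With 7 standardized items, total variance = 7. Proportion = 1.8308/7 = 0.2615 → 26.15%.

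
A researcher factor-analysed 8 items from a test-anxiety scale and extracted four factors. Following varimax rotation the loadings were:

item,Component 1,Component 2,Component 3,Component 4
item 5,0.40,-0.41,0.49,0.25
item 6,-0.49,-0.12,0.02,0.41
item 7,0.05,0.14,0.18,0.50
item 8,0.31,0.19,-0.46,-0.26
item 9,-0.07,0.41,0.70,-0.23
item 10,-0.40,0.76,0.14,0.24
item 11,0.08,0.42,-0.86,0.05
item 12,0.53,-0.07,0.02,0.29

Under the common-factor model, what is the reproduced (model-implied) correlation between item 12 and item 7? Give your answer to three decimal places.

r̂ = Σ λ_i·λ_j across factors = (0.53)(0.05) + (-0.07)(0.14) + (0.02)(0.18) + (0.29)(0.50)
  = +0.0265 -0.0098 +0.0036 +0.1450 = 0.1653

0.165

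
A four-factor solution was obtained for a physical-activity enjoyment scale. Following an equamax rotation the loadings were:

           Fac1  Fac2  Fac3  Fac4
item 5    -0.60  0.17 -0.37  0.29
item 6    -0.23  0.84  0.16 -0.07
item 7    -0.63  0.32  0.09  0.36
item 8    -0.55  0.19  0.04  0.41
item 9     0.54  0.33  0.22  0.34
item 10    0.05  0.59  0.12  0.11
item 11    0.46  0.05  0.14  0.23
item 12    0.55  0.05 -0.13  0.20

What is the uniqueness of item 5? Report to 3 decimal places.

0.390

h² = (-0.60)² + 0.17² + (-0.37)² + 0.29² = 0.3600 + 0.0289 + 0.1369 + 0.0841 = 0.6099
Uniqueness u² = 1 − h² = 1 − 0.6099 = 0.3901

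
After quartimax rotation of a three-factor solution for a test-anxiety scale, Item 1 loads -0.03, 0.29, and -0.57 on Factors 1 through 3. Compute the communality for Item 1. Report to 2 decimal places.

0.41

h² = (-0.03)² + 0.29² + (-0.57)² = 0.0009 + 0.0841 + 0.3249 = 0.4099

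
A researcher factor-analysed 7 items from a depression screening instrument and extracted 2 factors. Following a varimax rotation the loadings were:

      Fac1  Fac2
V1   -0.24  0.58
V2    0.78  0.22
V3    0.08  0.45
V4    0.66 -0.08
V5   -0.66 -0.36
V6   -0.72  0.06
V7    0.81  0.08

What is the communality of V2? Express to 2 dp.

0.66

h² = 0.78² + 0.22² = 0.6084 + 0.0484 = 0.6568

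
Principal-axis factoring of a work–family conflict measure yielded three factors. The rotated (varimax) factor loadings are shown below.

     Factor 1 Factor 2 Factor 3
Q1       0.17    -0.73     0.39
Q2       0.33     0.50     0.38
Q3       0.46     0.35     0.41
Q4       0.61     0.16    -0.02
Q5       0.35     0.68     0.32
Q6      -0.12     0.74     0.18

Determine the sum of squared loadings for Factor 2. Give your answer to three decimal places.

1.941

SS loadings for Factor 2 = (-0.73)² + 0.50² + 0.35² + 0.16² + 0.68² + 0.74² = 0.5329 + 0.2500 + 0.1225 + 0.0256 + 0.4624 + 0.5476 = 1.9410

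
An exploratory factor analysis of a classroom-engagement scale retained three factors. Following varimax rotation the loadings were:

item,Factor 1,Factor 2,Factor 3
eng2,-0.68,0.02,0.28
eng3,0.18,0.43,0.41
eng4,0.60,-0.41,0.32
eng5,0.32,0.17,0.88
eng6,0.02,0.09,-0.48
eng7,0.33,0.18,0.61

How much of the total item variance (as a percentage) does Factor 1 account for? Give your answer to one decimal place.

SS loadings for Factor 1 = (-0.68)² + 0.18² + 0.60² + 0.32² + 0.02² + 0.33² = 1.0665
With 6 standardized items, total variance = 6. Proportion = 1.0665/6 = 0.1777 → 17.78%.

17.8%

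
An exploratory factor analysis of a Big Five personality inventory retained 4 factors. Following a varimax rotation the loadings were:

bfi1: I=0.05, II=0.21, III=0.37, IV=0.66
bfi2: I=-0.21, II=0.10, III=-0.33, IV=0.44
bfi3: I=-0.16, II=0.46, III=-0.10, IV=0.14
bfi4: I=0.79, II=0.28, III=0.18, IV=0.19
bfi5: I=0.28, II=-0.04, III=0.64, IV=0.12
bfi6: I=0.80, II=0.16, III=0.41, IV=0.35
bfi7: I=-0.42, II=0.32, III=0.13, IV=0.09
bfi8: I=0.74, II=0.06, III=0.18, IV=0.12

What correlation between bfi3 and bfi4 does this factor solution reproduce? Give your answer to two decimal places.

r̂ = Σ λ_i·λ_j across factors = (-0.16)(0.79) + (0.46)(0.28) + (-0.10)(0.18) + (0.14)(0.19)
  = -0.1264 +0.1288 -0.0180 +0.0266 = 0.0110

0.01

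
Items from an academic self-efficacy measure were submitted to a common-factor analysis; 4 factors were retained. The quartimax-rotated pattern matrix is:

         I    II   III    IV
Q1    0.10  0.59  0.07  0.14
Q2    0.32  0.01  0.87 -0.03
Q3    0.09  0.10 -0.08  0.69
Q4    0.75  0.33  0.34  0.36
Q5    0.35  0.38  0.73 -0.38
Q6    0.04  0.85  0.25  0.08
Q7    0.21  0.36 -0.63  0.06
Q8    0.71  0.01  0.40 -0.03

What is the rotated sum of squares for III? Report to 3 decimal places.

2.036

SS loadings for III = 0.07² + 0.87² + (-0.08)² + 0.34² + 0.73² + 0.25² + (-0.63)² + 0.40² = 0.0049 + 0.7569 + 0.0064 + 0.1156 + 0.5329 + 0.0625 + 0.3969 + 0.1600 = 2.0361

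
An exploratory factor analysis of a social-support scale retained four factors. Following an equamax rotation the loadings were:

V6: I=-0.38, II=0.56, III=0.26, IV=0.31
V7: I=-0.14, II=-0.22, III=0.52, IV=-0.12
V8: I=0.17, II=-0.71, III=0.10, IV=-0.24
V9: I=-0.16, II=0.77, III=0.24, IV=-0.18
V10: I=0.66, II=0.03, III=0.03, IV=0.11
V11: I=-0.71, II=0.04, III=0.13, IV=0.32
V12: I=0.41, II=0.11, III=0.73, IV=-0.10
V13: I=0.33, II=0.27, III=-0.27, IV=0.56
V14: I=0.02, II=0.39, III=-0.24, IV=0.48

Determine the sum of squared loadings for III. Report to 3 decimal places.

SS loadings for III = 0.26² + 0.52² + 0.10² + 0.24² + 0.03² + 0.13² + 0.73² + (-0.27)² + (-0.24)² = 0.0676 + 0.2704 + 0.0100 + 0.0576 + 0.0009 + 0.0169 + 0.5329 + 0.0729 + 0.0576 = 1.0868

1.087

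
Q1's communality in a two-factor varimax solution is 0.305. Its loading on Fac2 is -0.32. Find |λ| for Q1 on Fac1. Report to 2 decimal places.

0.45

Under orthogonal rotation h² = Σλ², so λ_Fac1² = h² − (0.1024) = 0.305 − 0.1024 = 0.2026.
|λ| = √0.2026 = 0.4501.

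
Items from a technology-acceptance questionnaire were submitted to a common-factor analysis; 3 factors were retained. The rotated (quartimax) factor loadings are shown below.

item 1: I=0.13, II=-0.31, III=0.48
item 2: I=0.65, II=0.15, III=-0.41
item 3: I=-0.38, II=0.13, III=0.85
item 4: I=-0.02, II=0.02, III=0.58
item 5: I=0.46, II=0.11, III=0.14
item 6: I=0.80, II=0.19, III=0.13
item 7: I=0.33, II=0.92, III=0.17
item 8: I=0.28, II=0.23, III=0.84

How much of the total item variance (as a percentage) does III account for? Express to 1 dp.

SS loadings for III = 0.48² + (-0.41)² + 0.85² + 0.58² + 0.14² + 0.13² + 0.17² + 0.84² = 2.2284
With 8 standardized items, total variance = 8. Proportion = 2.2284/8 = 0.2785 → 27.85%.

27.9%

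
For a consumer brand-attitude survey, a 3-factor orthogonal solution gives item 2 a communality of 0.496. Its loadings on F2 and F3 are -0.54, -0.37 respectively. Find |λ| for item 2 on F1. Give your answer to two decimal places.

0.26

Under orthogonal rotation h² = Σλ², so λ_F1² = h² − (0.4285) = 0.496 − 0.4285 = 0.0675.
|λ| = √0.0675 = 0.2598.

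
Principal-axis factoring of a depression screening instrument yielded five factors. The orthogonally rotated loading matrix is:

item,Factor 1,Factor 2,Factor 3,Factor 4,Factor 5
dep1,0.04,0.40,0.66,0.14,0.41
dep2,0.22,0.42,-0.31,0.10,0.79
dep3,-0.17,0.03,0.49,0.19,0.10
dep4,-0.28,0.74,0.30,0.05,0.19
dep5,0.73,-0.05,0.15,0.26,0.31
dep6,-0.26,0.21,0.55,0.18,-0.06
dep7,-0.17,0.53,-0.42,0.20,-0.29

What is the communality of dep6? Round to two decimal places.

h² = (-0.26)² + 0.21² + 0.55² + 0.18² + (-0.06)² = 0.0676 + 0.0441 + 0.3025 + 0.0324 + 0.0036 = 0.4502

0.45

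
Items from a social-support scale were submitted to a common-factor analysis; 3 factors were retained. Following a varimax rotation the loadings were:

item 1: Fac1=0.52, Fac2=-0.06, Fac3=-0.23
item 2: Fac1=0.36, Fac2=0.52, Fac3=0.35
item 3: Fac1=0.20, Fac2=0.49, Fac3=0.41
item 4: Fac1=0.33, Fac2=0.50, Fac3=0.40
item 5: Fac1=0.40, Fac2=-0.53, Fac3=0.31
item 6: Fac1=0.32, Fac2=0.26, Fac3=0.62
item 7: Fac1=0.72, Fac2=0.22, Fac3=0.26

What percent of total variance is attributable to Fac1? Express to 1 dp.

19.0%

SS loadings for Fac1 = 0.52² + 0.36² + 0.20² + 0.33² + 0.40² + 0.32² + 0.72² = 1.3297
With 7 standardized items, total variance = 7. Proportion = 1.3297/7 = 0.1900 → 19.00%.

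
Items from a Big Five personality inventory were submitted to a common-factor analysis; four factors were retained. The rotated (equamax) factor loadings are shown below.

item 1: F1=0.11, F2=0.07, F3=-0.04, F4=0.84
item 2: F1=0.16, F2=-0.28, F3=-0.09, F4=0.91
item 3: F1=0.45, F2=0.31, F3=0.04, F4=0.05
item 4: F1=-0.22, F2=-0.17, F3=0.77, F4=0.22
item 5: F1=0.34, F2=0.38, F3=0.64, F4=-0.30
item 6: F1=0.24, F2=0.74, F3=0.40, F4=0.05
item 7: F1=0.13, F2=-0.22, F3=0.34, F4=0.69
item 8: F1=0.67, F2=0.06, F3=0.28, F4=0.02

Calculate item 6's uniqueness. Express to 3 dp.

h² = 0.24² + 0.74² + 0.40² + 0.05² = 0.0576 + 0.5476 + 0.1600 + 0.0025 = 0.7677
Uniqueness u² = 1 − h² = 1 − 0.7677 = 0.2323

0.232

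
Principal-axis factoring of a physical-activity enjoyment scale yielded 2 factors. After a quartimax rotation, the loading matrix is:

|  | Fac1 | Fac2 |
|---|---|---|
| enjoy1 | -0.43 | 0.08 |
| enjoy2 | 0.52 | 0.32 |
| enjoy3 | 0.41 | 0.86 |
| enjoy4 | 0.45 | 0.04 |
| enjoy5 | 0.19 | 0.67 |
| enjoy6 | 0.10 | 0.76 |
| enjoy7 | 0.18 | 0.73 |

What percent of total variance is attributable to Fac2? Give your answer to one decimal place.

34.4%

SS loadings for Fac2 = 0.08² + 0.32² + 0.86² + 0.04² + 0.67² + 0.76² + 0.73² = 2.4094
With 7 standardized items, total variance = 7. Proportion = 2.4094/7 = 0.3442 → 34.42%.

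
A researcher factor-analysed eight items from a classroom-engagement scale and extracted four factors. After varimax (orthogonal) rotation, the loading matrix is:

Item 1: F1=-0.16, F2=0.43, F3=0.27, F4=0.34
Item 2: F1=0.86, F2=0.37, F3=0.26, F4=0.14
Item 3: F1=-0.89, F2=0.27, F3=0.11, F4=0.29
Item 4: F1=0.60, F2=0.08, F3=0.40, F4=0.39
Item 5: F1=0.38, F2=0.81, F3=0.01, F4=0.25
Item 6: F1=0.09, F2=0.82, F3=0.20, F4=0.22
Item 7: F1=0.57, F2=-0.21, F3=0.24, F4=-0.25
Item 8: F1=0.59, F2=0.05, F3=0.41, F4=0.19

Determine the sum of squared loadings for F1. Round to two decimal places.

2.74

SS loadings for F1 = (-0.16)² + 0.86² + (-0.89)² + 0.60² + 0.38² + 0.09² + 0.57² + 0.59² = 0.0256 + 0.7396 + 0.7921 + 0.3600 + 0.1444 + 0.0081 + 0.3249 + 0.3481 = 2.7428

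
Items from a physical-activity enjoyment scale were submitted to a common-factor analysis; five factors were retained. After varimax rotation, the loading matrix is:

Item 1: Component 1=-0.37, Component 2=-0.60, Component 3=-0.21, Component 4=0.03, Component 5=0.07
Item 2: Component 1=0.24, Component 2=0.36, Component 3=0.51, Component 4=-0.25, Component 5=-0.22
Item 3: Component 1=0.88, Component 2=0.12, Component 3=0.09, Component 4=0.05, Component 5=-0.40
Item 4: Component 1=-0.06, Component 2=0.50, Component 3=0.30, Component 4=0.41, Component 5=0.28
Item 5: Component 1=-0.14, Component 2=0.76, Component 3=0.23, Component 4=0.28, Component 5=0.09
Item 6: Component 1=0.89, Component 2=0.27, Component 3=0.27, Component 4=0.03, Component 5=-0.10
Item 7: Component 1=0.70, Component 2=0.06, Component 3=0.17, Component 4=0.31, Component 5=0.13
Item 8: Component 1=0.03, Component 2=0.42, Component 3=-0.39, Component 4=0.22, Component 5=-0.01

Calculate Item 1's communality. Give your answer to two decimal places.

h² = (-0.37)² + (-0.60)² + (-0.21)² + 0.03² + 0.07² = 0.1369 + 0.3600 + 0.0441 + 0.0009 + 0.0049 = 0.5468

0.55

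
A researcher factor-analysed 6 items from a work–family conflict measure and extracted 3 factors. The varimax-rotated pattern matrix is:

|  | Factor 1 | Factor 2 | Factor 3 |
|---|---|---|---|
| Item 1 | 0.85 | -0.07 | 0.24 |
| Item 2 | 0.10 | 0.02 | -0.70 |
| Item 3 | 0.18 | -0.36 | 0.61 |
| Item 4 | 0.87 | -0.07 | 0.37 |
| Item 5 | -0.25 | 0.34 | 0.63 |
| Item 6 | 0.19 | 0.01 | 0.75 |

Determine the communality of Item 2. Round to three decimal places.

0.500

h² = 0.10² + 0.02² + (-0.70)² = 0.0100 + 0.0004 + 0.4900 = 0.5004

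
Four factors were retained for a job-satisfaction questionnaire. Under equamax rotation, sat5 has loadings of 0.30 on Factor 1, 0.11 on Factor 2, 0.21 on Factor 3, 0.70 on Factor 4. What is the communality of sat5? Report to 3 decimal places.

0.636

h² = 0.30² + 0.11² + 0.21² + 0.70² = 0.0900 + 0.0121 + 0.0441 + 0.4900 = 0.6362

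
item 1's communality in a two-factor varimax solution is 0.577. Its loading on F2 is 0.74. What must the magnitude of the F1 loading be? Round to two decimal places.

0.17

Under orthogonal rotation h² = Σλ², so λ_F1² = h² − (0.5476) = 0.577 − 0.5476 = 0.0294.
|λ| = √0.0294 = 0.1715.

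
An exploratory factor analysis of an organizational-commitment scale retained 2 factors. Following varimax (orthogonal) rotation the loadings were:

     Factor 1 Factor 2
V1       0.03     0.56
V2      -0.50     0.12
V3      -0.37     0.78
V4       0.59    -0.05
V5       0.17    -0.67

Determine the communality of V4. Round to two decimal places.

h² = 0.59² + (-0.05)² = 0.3481 + 0.0025 = 0.3506

0.35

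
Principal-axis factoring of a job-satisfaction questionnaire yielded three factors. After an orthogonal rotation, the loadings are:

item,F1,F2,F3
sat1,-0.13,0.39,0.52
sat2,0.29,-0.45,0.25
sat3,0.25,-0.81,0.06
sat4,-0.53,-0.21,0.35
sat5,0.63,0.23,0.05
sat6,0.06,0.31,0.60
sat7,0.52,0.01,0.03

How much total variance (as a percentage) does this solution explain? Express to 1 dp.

44.9%

Communalities: 0.4394, 0.3491, 0.7222, 0.4475, 0.4523, 0.4597, 0.2714; Σh² = 3.1416.
Total variance with 7 standardized items is 7, so the solution explains 3.1416/7 = 0.4488 = 44.88%.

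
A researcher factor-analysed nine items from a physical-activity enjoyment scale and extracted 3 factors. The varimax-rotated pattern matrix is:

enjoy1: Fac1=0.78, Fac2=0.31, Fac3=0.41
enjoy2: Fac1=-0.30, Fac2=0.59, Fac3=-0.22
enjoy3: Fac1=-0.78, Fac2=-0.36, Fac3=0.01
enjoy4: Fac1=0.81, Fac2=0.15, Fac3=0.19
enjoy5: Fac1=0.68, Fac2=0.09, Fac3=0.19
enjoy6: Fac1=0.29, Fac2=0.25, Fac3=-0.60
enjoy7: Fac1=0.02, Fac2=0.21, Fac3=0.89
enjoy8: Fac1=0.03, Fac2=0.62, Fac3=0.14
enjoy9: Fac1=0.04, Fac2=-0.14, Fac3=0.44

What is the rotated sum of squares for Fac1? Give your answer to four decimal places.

2.5123

SS loadings for Fac1 = 0.78² + (-0.30)² + (-0.78)² + 0.81² + 0.68² + 0.29² + 0.02² + 0.03² + 0.04² = 0.6084 + 0.0900 + 0.6084 + 0.6561 + 0.4624 + 0.0841 + 0.0004 + 0.0009 + 0.0016 = 2.5123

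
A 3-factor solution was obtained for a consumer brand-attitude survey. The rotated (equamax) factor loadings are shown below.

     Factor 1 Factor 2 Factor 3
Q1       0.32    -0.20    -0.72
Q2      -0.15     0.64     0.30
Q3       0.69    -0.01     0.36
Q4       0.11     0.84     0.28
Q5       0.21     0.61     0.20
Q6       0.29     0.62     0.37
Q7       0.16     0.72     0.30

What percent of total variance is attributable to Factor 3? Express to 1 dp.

15.5%

SS loadings for Factor 3 = (-0.72)² + 0.30² + 0.36² + 0.28² + 0.20² + 0.37² + 0.30² = 1.0833
With 7 standardized items, total variance = 7. Proportion = 1.0833/7 = 0.1548 → 15.48%.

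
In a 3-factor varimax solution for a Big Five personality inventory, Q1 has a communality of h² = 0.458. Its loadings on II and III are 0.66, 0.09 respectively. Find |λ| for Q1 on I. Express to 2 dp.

Under orthogonal rotation h² = Σλ², so λ_I² = h² − (0.4437) = 0.458 − 0.4437 = 0.0143.
|λ| = √0.0143 = 0.1196.

0.12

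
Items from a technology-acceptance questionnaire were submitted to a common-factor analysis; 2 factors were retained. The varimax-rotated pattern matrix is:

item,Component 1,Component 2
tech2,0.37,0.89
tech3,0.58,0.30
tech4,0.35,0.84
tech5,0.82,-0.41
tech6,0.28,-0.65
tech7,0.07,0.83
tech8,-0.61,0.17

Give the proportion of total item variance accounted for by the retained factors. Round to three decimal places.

Communalities: 0.9290, 0.4264, 0.8281, 0.8405, 0.5009, 0.6938, 0.4010; Σh² = 4.6197.
Total variance with 7 standardized items is 7, so the solution explains 4.6197/7 = 0.6600.

0.660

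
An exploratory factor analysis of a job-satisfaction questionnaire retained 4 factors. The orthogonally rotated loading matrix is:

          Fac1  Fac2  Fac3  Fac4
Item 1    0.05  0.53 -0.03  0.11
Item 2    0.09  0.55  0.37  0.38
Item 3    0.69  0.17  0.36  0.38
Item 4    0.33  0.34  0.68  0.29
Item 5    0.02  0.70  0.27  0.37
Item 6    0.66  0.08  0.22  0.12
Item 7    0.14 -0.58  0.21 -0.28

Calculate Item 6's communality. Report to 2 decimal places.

0.50

h² = 0.66² + 0.08² + 0.22² + 0.12² = 0.4356 + 0.0064 + 0.0484 + 0.0144 = 0.5048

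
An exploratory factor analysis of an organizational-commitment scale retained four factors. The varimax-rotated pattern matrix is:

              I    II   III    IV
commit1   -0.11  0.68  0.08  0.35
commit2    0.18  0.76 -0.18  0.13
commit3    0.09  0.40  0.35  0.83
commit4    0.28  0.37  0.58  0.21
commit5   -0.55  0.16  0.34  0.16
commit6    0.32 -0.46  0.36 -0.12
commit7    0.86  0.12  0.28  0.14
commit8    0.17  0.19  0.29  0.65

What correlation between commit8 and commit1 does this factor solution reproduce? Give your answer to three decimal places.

r̂ = Σ λ_i·λ_j across factors = (0.17)(-0.11) + (0.19)(0.68) + (0.29)(0.08) + (0.65)(0.35)
  = -0.0187 +0.1292 +0.0232 +0.2275 = 0.3612

0.361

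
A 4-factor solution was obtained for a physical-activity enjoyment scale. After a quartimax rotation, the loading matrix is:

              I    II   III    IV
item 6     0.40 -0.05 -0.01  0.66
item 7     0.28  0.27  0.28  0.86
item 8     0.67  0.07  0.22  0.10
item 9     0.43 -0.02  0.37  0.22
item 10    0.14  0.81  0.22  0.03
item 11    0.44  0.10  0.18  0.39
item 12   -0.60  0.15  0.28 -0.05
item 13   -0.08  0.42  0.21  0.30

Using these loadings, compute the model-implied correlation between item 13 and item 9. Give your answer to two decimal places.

0.10

r̂ = Σ λ_i·λ_j across factors = (-0.08)(0.43) + (0.42)(-0.02) + (0.21)(0.37) + (0.30)(0.22)
  = -0.0344 -0.0084 +0.0777 +0.0660 = 0.1009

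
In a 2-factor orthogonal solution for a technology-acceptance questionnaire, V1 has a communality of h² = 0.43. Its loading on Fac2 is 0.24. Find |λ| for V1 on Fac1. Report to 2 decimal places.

Under orthogonal rotation h² = Σλ², so λ_Fac1² = h² − (0.0576) = 0.43 − 0.0576 = 0.3724.
|λ| = √0.3724 = 0.6102.

0.61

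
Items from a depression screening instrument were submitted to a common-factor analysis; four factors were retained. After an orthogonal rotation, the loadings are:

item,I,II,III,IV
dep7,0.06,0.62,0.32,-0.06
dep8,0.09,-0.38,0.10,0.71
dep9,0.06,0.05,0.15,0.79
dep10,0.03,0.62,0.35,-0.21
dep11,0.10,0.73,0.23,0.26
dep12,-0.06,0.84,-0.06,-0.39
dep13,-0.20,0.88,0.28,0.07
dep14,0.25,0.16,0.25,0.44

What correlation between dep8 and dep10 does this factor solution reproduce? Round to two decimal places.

r̂ = Σ λ_i·λ_j across factors = (0.09)(0.03) + (-0.38)(0.62) + (0.10)(0.35) + (0.71)(-0.21)
  = +0.0027 -0.2356 +0.0350 -0.1491 = -0.3470

-0.35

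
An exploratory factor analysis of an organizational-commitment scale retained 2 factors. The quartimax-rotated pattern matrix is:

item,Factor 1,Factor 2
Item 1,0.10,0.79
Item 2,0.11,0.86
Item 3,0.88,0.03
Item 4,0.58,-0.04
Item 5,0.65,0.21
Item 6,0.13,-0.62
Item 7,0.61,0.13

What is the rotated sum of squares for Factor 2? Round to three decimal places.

1.812

SS loadings for Factor 2 = 0.79² + 0.86² + 0.03² + (-0.04)² + 0.21² + (-0.62)² + 0.13² = 0.6241 + 0.7396 + 0.0009 + 0.0016 + 0.0441 + 0.3844 + 0.0169 = 1.8116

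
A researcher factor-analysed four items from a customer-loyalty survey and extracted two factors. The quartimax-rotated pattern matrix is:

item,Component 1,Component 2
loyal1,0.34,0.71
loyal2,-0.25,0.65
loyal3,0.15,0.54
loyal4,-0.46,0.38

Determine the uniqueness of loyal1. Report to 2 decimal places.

h² = 0.34² + 0.71² = 0.1156 + 0.5041 = 0.6197
Uniqueness u² = 1 − h² = 1 − 0.6197 = 0.3803

0.38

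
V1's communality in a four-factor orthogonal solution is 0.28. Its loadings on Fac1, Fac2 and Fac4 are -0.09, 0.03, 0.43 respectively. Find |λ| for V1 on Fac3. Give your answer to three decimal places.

0.293

Under orthogonal rotation h² = Σλ², so λ_Fac3² = h² − (0.1939) = 0.28 − 0.1939 = 0.0861.
|λ| = √0.0861 = 0.2934.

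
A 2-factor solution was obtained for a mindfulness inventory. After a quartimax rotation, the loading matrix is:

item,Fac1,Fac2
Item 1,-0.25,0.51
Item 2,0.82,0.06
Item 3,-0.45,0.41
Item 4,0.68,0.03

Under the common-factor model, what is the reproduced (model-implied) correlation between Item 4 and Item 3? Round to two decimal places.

r̂ = Σ λ_i·λ_j across factors = (0.68)(-0.45) + (0.03)(0.41)
  = -0.3060 +0.0123 = -0.2937

-0.29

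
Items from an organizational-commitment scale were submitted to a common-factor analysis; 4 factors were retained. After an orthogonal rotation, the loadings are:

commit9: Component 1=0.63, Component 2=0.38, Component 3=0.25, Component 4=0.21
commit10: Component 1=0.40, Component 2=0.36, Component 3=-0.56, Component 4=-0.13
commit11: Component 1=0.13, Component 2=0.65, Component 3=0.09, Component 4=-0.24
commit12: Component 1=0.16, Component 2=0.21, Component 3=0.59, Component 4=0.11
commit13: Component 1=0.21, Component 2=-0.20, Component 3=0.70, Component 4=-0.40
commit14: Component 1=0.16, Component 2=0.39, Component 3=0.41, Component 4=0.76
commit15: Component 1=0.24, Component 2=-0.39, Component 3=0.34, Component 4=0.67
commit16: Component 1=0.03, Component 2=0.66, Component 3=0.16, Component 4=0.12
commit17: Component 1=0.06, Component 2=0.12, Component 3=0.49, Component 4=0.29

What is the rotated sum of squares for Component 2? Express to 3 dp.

SS loadings for Component 2 = 0.38² + 0.36² + 0.65² + 0.21² + (-0.20)² + 0.39² + (-0.39)² + 0.66² + 0.12² = 0.1444 + 0.1296 + 0.4225 + 0.0441 + 0.0400 + 0.1521 + 0.1521 + 0.4356 + 0.0144 = 1.5348

1.535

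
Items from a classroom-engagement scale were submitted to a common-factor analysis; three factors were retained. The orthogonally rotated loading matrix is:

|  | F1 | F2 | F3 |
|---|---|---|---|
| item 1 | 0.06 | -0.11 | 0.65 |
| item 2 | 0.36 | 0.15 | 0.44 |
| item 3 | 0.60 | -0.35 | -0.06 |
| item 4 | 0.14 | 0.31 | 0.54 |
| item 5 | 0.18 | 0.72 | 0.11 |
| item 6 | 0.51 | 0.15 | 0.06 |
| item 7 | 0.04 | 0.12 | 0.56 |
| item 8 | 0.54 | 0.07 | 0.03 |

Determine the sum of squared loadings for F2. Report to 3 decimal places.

0.813

SS loadings for F2 = (-0.11)² + 0.15² + (-0.35)² + 0.31² + 0.72² + 0.15² + 0.12² + 0.07² = 0.0121 + 0.0225 + 0.1225 + 0.0961 + 0.5184 + 0.0225 + 0.0144 + 0.0049 = 0.8134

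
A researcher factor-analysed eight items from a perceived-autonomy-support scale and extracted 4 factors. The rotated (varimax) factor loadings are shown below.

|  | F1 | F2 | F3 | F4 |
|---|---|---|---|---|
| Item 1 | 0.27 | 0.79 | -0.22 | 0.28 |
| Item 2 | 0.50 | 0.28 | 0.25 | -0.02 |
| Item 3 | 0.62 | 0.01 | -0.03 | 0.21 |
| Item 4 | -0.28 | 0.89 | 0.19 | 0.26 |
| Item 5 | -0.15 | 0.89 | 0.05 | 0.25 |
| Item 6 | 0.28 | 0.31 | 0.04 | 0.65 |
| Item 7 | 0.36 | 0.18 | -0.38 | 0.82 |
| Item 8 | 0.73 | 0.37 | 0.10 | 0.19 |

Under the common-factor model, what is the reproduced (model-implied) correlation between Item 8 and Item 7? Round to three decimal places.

0.447

r̂ = Σ λ_i·λ_j across factors = (0.73)(0.36) + (0.37)(0.18) + (0.10)(-0.38) + (0.19)(0.82)
  = +0.2628 +0.0666 -0.0380 +0.1558 = 0.4472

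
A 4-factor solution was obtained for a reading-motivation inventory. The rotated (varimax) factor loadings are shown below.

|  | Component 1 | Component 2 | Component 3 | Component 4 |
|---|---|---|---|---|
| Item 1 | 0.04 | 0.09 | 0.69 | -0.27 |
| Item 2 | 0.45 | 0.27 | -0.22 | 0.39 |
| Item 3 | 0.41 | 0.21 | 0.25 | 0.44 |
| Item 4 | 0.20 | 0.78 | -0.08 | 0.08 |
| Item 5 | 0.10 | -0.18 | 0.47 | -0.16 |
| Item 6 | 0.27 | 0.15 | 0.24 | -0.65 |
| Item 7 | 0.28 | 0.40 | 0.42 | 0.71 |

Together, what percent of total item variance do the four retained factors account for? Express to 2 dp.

56.39%

SS loadings by factor: 0.5735, 0.9484, 1.0483, 1.3772; total = 3.9474.
Total variance with 7 standardized items is 7, so the solution explains 3.9474/7 = 0.5639 = 56.39%.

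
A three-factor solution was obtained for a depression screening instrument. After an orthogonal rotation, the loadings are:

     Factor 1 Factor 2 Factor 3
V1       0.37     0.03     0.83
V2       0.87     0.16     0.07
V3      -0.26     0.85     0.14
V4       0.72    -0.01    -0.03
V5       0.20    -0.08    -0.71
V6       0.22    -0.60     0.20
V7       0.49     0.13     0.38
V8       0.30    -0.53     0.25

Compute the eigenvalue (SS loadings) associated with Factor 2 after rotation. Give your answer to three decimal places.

1.413

SS loadings for Factor 2 = 0.03² + 0.16² + 0.85² + (-0.01)² + (-0.08)² + (-0.60)² + 0.13² + (-0.53)² = 0.0009 + 0.0256 + 0.7225 + 0.0001 + 0.0064 + 0.3600 + 0.0169 + 0.2809 = 1.4133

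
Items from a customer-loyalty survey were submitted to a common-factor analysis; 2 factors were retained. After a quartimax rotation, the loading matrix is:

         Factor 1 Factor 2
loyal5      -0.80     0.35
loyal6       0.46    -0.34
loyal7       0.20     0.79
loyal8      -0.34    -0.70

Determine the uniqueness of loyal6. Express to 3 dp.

0.673

h² = 0.46² + (-0.34)² = 0.2116 + 0.1156 = 0.3272
Uniqueness u² = 1 − h² = 1 − 0.3272 = 0.6728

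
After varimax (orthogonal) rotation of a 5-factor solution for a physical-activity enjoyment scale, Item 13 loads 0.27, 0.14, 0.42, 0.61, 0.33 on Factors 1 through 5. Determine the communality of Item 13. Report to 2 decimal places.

h² = 0.27² + 0.14² + 0.42² + 0.61² + 0.33² = 0.0729 + 0.0196 + 0.1764 + 0.3721 + 0.1089 = 0.7499

0.75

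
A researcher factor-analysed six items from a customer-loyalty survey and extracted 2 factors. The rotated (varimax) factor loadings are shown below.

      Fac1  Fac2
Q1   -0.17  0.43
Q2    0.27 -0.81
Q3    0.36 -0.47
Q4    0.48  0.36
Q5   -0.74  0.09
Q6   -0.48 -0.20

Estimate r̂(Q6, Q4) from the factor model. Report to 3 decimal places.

r̂ = Σ λ_i·λ_j across factors = (-0.48)(0.48) + (-0.20)(0.36)
  = -0.2304 -0.0720 = -0.3024

-0.302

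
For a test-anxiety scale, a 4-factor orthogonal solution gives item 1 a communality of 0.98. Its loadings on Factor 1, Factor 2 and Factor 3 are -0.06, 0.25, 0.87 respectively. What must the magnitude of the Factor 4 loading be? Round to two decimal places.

Under orthogonal rotation h² = Σλ², so λ_Factor 4² = h² − (0.8230) = 0.98 − 0.8230 = 0.1570.
|λ| = √0.1570 = 0.3962.

0.40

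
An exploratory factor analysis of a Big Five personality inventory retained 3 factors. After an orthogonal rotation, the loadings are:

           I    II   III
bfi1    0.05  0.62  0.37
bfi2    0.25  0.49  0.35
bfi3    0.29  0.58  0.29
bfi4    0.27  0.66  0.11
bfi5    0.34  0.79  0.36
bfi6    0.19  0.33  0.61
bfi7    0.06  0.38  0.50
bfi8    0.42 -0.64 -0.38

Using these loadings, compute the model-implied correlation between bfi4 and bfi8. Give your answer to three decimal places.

r̂ = Σ λ_i·λ_j across factors = (0.27)(0.42) + (0.66)(-0.64) + (0.11)(-0.38)
  = +0.1134 -0.4224 -0.0418 = -0.3508

-0.351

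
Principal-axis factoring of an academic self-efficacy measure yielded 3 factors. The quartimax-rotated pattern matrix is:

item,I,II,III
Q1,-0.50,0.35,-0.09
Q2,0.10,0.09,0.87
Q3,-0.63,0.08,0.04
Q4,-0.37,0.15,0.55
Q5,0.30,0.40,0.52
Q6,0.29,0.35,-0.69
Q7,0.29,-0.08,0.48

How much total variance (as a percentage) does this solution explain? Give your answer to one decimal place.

50.7%

Communalities: 0.3806, 0.7750, 0.4049, 0.4619, 0.5204, 0.6827, 0.3209; Σh² = 3.5464.
Total variance with 7 standardized items is 7, so the solution explains 3.5464/7 = 0.5066 = 50.66%.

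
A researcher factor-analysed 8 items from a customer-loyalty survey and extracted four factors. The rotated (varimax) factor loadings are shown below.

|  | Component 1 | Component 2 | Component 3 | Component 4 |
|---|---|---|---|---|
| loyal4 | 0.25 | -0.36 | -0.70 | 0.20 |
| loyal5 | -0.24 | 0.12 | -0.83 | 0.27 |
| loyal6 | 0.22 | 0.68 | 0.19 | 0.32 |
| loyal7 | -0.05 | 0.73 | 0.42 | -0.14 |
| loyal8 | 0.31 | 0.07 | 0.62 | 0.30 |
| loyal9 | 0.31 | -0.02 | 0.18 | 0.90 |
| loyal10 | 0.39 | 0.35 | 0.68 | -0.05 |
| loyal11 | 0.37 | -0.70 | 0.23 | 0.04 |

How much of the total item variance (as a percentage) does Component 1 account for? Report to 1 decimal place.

SS loadings for Component 1 = 0.25² + (-0.24)² + 0.22² + (-0.05)² + 0.31² + 0.31² + 0.39² + 0.37² = 0.6522
With 8 standardized items, total variance = 8. Proportion = 0.6522/8 = 0.0815 → 8.15%.

8.2%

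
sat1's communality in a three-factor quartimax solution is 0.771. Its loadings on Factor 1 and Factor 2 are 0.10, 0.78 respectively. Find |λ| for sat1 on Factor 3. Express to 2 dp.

0.39

Under orthogonal rotation h² = Σλ², so λ_Factor 3² = h² − (0.6184) = 0.771 − 0.6184 = 0.1526.
|λ| = √0.1526 = 0.3906.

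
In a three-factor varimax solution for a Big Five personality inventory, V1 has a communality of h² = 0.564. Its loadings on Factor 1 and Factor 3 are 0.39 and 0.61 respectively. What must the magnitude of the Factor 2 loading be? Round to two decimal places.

Under orthogonal rotation h² = Σλ², so λ_Factor 2² = h² − (0.5242) = 0.564 − 0.5242 = 0.0398.
|λ| = √0.0398 = 0.1995.

0.20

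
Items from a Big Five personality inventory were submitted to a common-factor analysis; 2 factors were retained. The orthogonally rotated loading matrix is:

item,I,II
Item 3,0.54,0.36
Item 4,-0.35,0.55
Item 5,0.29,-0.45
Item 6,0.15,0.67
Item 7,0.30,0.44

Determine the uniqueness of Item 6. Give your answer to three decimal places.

0.529

h² = 0.15² + 0.67² = 0.0225 + 0.4489 = 0.4714
Uniqueness u² = 1 − h² = 1 − 0.4714 = 0.5286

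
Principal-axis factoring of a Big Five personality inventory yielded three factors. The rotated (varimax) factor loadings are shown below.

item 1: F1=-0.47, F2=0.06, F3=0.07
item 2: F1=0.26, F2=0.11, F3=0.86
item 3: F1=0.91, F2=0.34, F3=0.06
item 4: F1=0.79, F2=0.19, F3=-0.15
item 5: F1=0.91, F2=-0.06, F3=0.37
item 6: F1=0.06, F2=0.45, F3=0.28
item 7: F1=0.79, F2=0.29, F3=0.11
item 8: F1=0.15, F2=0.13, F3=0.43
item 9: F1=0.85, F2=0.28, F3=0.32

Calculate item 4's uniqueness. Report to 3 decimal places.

h² = 0.79² + 0.19² + (-0.15)² = 0.6241 + 0.0361 + 0.0225 = 0.6827
Uniqueness u² = 1 − h² = 1 − 0.6827 = 0.3173

0.317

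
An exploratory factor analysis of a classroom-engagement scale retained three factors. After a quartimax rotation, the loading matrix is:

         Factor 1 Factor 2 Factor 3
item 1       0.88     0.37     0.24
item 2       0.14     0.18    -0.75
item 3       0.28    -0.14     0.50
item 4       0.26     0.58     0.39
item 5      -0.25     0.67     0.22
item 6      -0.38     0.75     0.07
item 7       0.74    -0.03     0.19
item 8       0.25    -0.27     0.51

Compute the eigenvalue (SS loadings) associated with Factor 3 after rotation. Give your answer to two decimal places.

SS loadings for Factor 3 = 0.24² + (-0.75)² + 0.50² + 0.39² + 0.22² + 0.07² + 0.19² + 0.51² = 0.0576 + 0.5625 + 0.2500 + 0.1521 + 0.0484 + 0.0049 + 0.0361 + 0.2601 = 1.3717

1.37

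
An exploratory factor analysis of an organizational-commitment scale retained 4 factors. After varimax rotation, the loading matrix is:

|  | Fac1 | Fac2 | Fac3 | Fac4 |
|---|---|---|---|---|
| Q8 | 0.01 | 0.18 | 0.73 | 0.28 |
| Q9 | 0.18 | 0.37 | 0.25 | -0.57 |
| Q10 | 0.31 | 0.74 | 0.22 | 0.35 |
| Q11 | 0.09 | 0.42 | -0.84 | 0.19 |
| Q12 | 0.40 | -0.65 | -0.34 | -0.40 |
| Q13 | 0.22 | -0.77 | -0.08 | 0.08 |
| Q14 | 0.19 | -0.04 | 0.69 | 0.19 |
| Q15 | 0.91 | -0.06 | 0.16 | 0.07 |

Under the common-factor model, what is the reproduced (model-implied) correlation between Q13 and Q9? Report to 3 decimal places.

r̂ = Σ λ_i·λ_j across factors = (0.22)(0.18) + (-0.77)(0.37) + (-0.08)(0.25) + (0.08)(-0.57)
  = +0.0396 -0.2849 -0.0200 -0.0456 = -0.3109

-0.311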